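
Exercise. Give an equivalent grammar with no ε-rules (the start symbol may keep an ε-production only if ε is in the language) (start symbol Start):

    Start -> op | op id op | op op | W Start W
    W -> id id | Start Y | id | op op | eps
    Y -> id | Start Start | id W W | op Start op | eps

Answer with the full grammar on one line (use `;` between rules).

Nullable nonterminals: {W, Y}.
ε ∉ L(G), so no ε-production is kept.
Add the nullable-subset variants: Start → W Start W gives W Start W | W Start | Start W. W → Start Y gives Start Y | Start. Y → id W W gives id W W | id W.

Start -> op | op id op | op op | W Start W | W Start | Start W; W -> id id | Start Y | Start | id | op op; Y -> id | Start Start | id W W | id W | op Start op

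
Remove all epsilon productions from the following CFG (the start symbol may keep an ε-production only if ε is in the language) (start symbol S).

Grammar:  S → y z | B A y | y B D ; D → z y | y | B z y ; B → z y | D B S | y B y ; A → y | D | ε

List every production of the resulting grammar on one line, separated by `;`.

S → y z | B A y | B y | y B D; D → z y | y | B z y; B → z y | D B S | y B y; A → y | D

The nullable symbols are {A}.
ε ∉ L(G), so no ε-production is kept.
Add the nullable-subset variants: S → B A y gives B A y | B y.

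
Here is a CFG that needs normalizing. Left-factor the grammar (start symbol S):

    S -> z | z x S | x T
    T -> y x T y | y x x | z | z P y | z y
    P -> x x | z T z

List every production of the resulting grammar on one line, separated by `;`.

S has alternatives sharing prefix 'z': factor to S → z S' with S' → ε | x S.
T has alternatives sharing prefix 'z': factor to T → z T' with T' → ε | P y | y.
T has alternatives sharing prefix 'y x': factor to T → y x T'' with T'' → T y | x.

S -> x T | z S'; T -> z T' | y x T''; P -> x x | z T z; S' -> ε | x S; T' -> ε | P y | y; T'' -> T y | x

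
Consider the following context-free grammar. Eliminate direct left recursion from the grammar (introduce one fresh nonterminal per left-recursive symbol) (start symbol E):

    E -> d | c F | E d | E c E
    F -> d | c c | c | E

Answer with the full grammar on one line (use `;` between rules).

E -> d E' | c F E'; F -> d | c c | c | E; E' -> d E' | c E E' | ε

Directly left-recursive nonterminal: E.
For E: α = {d, c E}, β = {d, c F}. Rewrite as E → β E' and E' → α E' | ε.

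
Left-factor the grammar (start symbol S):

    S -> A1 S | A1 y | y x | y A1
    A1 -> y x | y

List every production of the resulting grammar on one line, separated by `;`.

S -> A1 S' | y S''; A1 -> y A1'; S' -> S | y; S'' -> x | A1; A1' -> x | ε

S has alternatives sharing prefix 'A1': factor to S → A1 S' with S' → S | y.
S has alternatives sharing prefix 'y': factor to S → y S'' with S'' → x | A1.
A1 has alternatives sharing prefix 'y': factor to A1 → y A1' with A1' → x | ε.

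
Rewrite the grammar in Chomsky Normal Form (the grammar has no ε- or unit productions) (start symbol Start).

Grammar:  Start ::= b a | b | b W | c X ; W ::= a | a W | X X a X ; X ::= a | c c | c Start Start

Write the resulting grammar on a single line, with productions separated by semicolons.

Introduce a nonterminal for each terminal appearing in a rule of length ≥ 2: X1 → b, X2 → a, X3 → c.
Binarize each right-hand side of length ≥ 3 by chaining fresh nonterminals (Y1, Y2, …): affected rules were W → X X X2 X; X → X3 Start Start.

Start ::= X1 X2 | b | X1 W | X3 X; W ::= a | X2 W | X Y1; X ::= a | X3 X3 | X3 Y3; X1 ::= b; X2 ::= a; X3 ::= c; Y1 ::= X Y2; Y2 ::= X2 X; Y3 ::= Start Start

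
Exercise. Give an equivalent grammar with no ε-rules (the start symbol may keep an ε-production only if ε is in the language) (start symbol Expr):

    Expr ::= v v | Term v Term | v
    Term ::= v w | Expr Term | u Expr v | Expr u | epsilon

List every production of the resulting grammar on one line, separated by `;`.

The nullable symbols are {Term}.
ε ∉ L(G), so no ε-production is kept.
Expand every rule over subsets of its nullable positions: Expr → Term v Term gives Term v Term | Term v | v Term | v. Term → Expr Term gives Expr Term | Expr.

Expr ::= v v | Term v Term | Term v | v Term | v; Term ::= v w | Expr Term | Expr | u Expr v | Expr u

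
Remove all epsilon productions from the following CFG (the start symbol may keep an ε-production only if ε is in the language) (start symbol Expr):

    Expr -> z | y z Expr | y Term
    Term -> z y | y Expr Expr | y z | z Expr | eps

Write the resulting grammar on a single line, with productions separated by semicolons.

Expr -> z | y z Expr | y Term | y; Term -> z y | y Expr Expr | y z | z Expr

The nullable symbols are {Term}.
ε ∉ L(G), so no ε-production is kept.
Add the nullable-subset variants: Expr → y Term gives y Term | y.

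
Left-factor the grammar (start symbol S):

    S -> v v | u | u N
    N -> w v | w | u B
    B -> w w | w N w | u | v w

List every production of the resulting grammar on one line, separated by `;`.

S has alternatives sharing prefix 'u': factor to S → u S' with S' → ε | N.
N has alternatives sharing prefix 'w': factor to N → w N' with N' → v | ε.
B has alternatives sharing prefix 'w': factor to B → w B' with B' → w | N w.

S -> v v | u S'; N -> u B | w N'; B -> u | v w | w B'; S' -> ε | N; N' -> v | ε; B' -> w | N w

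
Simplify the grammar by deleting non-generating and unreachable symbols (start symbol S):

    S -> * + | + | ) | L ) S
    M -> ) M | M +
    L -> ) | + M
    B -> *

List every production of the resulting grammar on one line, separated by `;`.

Generating nonterminals: {B, L, S}.
Reachable from S after that: {L, S}.
Removed useless symbols: {B, M} and every production mentioning them.

S -> * + | + | ) | L ) S; L -> )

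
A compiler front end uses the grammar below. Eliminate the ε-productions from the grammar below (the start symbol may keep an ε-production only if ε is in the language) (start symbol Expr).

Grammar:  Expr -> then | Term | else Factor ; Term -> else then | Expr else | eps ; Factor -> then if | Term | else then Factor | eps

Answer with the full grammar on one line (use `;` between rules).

Expr -> then | Term | else Factor | else | eps; Term -> else then | Expr else | else; Factor -> then if | Term | else then Factor | else then

Nullable set = {Expr, Factor, Term}.
ε ∈ L(G) since Expr is nullable, so keep Expr → ε.
Add the nullable-subset variants: Expr → else Factor gives else Factor | else. Term → Expr else gives Expr else | else. Factor → else then Factor gives else then Factor | else then.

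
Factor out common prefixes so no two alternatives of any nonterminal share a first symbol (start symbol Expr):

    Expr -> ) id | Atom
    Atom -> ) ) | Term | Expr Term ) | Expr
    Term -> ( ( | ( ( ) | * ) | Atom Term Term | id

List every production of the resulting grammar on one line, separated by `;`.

Expr -> ) id | Atom; Atom -> ) ) | Term | Expr Atom1; Term -> * ) | Atom Term Term | id | ( ( Term1; Atom1 -> Term ) | ε; Term1 -> ε | )

Atom has alternatives sharing prefix 'Expr': factor to Atom → Expr Atom1 with Atom1 → Term ) | ε.
Term has alternatives sharing prefix '( (': factor to Term → ( ( Term1 with Term1 → ε | ).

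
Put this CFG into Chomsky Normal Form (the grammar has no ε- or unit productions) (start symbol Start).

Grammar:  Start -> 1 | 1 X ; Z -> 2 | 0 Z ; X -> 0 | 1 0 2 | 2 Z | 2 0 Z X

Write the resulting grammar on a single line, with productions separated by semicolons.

Introduce a nonterminal for each terminal appearing in a rule of length ≥ 2: X1 → 1, X2 → 0, X3 → 2.
Binarize each right-hand side of length ≥ 3 by chaining fresh nonterminals (Y1, Y2, …): affected rules were X → X1 X2 X3; X → X3 X2 Z X.

Start -> 1 | X1 X; Z -> 2 | X2 Z; X -> 0 | X1 Y1 | X3 Z | X3 Y2; X1 -> 1; X2 -> 0; X3 -> 2; Y1 -> X2 X3; Y2 -> X2 Y3; Y3 -> Z X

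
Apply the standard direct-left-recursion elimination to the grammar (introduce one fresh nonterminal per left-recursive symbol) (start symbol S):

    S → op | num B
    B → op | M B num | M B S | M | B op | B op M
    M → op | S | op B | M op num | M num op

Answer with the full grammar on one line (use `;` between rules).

B, M are directly left-recursive.
For B: α = {op, op M}, β = {op, M B num, M B S, M}. Rewrite as B → β B' and B' → α B' | ε.
For M: α = {op num, num op}, β = {op, S, op B}. Rewrite as M → β M' and M' → α M' | ε.

S → op | num B; B → op B' | M B num B' | M B S B' | M B'; M → op M' | S M' | op B M'; B' → op B' | op M B' | ε; M' → op num M' | num op M' | ε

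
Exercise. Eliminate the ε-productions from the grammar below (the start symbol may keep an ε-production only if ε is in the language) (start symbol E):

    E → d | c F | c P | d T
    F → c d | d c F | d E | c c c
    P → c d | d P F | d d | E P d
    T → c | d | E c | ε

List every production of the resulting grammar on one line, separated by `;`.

Nullable set = {T}.
ε ∉ L(G), so no ε-production is kept.

E → d | c F | c P | d T; F → c d | d c F | d E | c c c; P → c d | d P F | d d | E P d; T → c | d | E c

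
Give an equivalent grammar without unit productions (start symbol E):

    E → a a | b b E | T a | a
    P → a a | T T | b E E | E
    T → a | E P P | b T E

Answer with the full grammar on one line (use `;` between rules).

E → a a | b b E | T a | a; P → a a | b b E | T a | a | T T | b E E; T → a | E P P | b T E

Unit pairs: P ⇒* {E}.
For each unit pair (A, B), copy every non-unit production of B to A, then drop all unit productions.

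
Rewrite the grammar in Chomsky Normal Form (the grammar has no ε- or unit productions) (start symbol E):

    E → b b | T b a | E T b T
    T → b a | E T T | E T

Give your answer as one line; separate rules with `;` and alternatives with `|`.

E → X1 X1 | T Y1 | E Y2; T → X1 X2 | E Y4 | E T; X1 → b; X2 → a; Y1 → X1 X2; Y2 → T Y3; Y3 → X1 T; Y4 → T T

Introduce a nonterminal for each terminal appearing in a rule of length ≥ 2: X1 → b, X2 → a.
Binarize each right-hand side of length ≥ 3 by chaining fresh nonterminals (Y1, Y2, …): affected rules were E → T X1 X2; E → E T X1 T; T → E T T.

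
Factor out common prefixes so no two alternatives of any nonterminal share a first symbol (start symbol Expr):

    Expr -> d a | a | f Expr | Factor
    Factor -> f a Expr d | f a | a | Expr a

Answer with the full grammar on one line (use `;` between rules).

Factor has alternatives sharing prefix 'f a': factor to Factor → f a Factor1 with Factor1 → Expr d | ε.

Expr -> d a | a | f Expr | Factor; Factor -> a | Expr a | f a Factor1; Factor1 -> Expr d | ε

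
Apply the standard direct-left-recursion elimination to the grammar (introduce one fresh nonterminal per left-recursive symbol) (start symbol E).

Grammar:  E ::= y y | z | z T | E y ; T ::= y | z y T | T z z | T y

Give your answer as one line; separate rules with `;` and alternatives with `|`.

Left recursion appears on E, T.
For E: α = {y}, β = {y y, z, z T}. Rewrite as E → β E' and E' → α E' | ε.
For T: α = {z z, y}, β = {y, z y T}. Rewrite as T → β T' and T' → α T' | ε.

E ::= y y E' | z E' | z T E'; T ::= y T' | z y T T'; E' ::= y E' | ε; T' ::= z z T' | y T' | ε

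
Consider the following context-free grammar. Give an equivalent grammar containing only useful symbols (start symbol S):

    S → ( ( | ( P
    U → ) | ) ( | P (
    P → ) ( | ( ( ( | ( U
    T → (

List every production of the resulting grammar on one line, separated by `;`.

Generating nonterminals: {P, S, T, U}.
Reachable from S after that: {P, S, U}.
Removed useless symbols: {T} and every production mentioning them.

S → ( ( | ( P; U → ) | ) ( | P (; P → ) ( | ( ( ( | ( U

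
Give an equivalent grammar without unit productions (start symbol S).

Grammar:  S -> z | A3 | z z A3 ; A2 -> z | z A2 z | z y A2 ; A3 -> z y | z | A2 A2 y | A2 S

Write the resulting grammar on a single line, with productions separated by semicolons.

Unit pairs: S ⇒* {A3}.
For each unit pair (A, B), copy every non-unit production of B to A, then drop all unit productions.

S -> z | z z A3 | z y | A2 A2 y | A2 S; A2 -> z | z A2 z | z y A2; A3 -> z y | z | A2 A2 y | A2 S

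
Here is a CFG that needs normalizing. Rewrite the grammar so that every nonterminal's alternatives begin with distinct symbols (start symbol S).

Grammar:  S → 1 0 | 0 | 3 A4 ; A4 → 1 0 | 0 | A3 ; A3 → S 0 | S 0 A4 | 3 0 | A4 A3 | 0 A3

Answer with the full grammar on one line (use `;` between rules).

A3 has alternatives sharing prefix 'S 0': factor to A3 → S 0 A3' with A3' → ε | A4.

S → 1 0 | 0 | 3 A4; A4 → 1 0 | 0 | A3; A3 → 3 0 | A4 A3 | 0 A3 | S 0 A3'; A3' → ε | A4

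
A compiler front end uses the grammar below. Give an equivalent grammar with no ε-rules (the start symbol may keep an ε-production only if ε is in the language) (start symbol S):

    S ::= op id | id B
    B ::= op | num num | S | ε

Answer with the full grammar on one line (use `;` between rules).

Nullable nonterminals: {B}.
ε ∉ L(G), so no ε-production is kept.
Add the nullable-subset variants: S → id B gives id B | id.

S ::= op id | id B | id; B ::= op | num num | S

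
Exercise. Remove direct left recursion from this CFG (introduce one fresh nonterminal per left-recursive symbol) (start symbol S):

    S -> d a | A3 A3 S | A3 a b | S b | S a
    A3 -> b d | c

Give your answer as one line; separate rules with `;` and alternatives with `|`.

S -> d a S' | A3 A3 S S' | A3 a b S'; A3 -> b d | c; S' -> b S' | a S' | ε

Directly left-recursive nonterminal: S.
For S: α = {b, a}, β = {d a, A3 A3 S, A3 a b}. Rewrite as S → β S' and S' → α S' | ε.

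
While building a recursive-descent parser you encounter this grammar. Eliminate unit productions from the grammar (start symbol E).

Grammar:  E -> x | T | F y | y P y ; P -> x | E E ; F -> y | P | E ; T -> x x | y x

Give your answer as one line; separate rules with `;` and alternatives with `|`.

E -> x | F y | y P y | x x | y x; P -> x | E E; F -> x | F y | y P y | y | E E | x x | y x; T -> x x | y x

Unit pairs: E ⇒* {T}; F ⇒* {E, P, T}.
Replace each nonterminal's rules with the union of the non-unit rules of every nonterminal it unit-derives.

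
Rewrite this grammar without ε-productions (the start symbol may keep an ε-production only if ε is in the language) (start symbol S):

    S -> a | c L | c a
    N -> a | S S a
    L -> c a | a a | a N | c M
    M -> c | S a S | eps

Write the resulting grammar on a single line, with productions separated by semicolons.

The nullable symbols are {M}.
ε ∉ L(G), so no ε-production is kept.
Add the nullable-subset variants: L → c M gives c M | c.

S -> a | c L | c a; N -> a | S S a; L -> c a | a a | a N | c M | c; M -> c | S a S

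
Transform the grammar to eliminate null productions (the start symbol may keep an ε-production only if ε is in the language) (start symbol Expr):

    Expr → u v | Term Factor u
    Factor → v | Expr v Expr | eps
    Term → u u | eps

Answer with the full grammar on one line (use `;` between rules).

Expr → u v | Term Factor u | Term u | Factor u | u; Factor → v | Expr v Expr; Term → u u

The nullable symbols are {Factor, Term}.
ε ∉ L(G), so no ε-production is kept.
For each production, add variants omitting each subset of nullable occurrences: Expr → Term Factor u gives Term Factor u | Term u | Factor u | u.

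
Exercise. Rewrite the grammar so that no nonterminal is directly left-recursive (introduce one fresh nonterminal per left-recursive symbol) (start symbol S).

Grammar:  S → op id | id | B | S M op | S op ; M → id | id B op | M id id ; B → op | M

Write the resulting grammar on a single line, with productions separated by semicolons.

Directly left-recursive nonterminals: S, M.
For S: α = {M op, op}, β = {op id, id, B}. Rewrite as S → β S' and S' → α S' | ε.
For M: α = {id id}, β = {id, id B op}. Rewrite as M → β M' and M' → α M' | ε.

S → op id S' | id S' | B S'; M → id M' | id B op M'; B → op | M; S' → M op S' | op S' | ε; M' → id id M' | ε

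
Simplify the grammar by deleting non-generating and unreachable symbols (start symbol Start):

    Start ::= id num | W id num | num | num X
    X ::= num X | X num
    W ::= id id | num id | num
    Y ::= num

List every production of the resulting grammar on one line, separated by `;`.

Generating nonterminals: {Start, W, Y}.
Reachable from Start after that: {Start, W}.
Removed useless symbols: {X, Y} and every production mentioning them.

Start ::= id num | W id num | num; W ::= id id | num id | num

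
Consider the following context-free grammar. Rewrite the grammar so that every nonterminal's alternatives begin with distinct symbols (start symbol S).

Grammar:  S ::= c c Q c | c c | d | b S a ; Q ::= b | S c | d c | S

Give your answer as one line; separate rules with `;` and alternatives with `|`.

S ::= d | b S a | c c S'; Q ::= b | d c | S Q'; S' ::= Q c | ε; Q' ::= c | ε

S has alternatives sharing prefix 'c c': factor to S → c c S' with S' → Q c | ε.
Q has alternatives sharing prefix 'S': factor to Q → S Q' with Q' → c | ε.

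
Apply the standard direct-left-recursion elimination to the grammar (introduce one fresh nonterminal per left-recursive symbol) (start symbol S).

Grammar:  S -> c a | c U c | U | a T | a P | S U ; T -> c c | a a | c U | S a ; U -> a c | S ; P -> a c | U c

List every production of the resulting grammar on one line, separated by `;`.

S is directly left-recursive.
For S: α = {U}, β = {c a, c U c, U, a T, a P}. Rewrite as S → β S' and S' → α S' | ε.

S -> c a S' | c U c S' | U S' | a T S' | a P S'; T -> c c | a a | c U | S a; U -> a c | S; P -> a c | U c; S' -> U S' | ε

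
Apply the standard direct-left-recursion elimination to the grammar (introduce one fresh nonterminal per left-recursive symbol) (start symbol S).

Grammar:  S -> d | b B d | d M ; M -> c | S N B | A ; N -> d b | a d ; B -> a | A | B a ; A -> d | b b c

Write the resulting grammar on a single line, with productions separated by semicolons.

B is directly left-recursive.
For B: α = {a}, β = {a, A}. Rewrite as B → β B' and B' → α B' | ε.

S -> d | b B d | d M; M -> c | S N B | A; N -> d b | a d; B -> a B' | A B'; A -> d | b b c; B' -> a B' | ε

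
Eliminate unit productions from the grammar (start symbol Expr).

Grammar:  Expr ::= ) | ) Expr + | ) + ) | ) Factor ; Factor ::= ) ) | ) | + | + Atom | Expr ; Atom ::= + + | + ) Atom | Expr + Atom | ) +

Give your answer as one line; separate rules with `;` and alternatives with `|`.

Expr ::= ) | ) Expr + | ) + ) | ) Factor; Factor ::= ) ) | ) | + | + Atom | ) Expr + | ) + ) | ) Factor; Atom ::= + + | + ) Atom | Expr + Atom | ) +

Unit pairs: Factor ⇒* {Expr}.
Replace each nonterminal's rules with the union of the non-unit rules of every nonterminal it unit-derives.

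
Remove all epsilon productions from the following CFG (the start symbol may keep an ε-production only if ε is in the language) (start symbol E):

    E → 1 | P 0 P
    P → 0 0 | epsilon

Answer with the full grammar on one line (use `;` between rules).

E → 1 | P 0 P | P 0 | 0 P | 0; P → 0 0

Nullable nonterminals: {P}.
ε ∉ L(G), so no ε-production is kept.
Add the nullable-subset variants: E → P 0 P gives P 0 P | P 0 | 0 P | 0.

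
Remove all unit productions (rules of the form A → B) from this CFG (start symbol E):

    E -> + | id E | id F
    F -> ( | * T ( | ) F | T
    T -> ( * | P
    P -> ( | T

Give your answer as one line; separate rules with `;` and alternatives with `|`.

E -> + | id E | id F; F -> ( | * T ( | ) F | ( *; T -> ( | ( *; P -> ( | ( *

Unit pairs: F ⇒* {P, T}; P ⇒* {T}; T ⇒* {P}.
For each unit pair (A, B), copy every non-unit production of B to A, then drop all unit productions.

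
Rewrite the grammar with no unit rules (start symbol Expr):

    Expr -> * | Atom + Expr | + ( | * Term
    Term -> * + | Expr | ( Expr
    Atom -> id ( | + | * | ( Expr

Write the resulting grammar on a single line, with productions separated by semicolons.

Expr -> * | Atom + Expr | + ( | * Term; Term -> * + | ( Expr | * | Atom + Expr | + ( | * Term; Atom -> id ( | + | * | ( Expr

Unit pairs: Term ⇒* {Expr}.
For each unit pair (A, B), copy every non-unit production of B to A, then drop all unit productions.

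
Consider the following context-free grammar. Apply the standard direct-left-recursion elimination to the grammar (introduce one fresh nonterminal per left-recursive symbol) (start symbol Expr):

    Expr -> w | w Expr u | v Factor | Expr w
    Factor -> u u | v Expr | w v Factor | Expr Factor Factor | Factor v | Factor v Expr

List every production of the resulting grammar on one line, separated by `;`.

Directly left-recursive nonterminals: Expr, Factor.
For Expr: α = {w}, β = {w, w Expr u, v Factor}. Rewrite as Expr → β Expr1 and Expr1 → α Expr1 | ε.
For Factor: α = {v, v Expr}, β = {u u, v Expr, w v Factor, Expr Factor Factor}. Rewrite as Factor → β Factor1 and Factor1 → α Factor1 | ε.

Expr -> w Expr1 | w Expr u Expr1 | v Factor Expr1; Factor -> u u Factor1 | v Expr Factor1 | w v Factor Factor1 | Expr Factor Factor Factor1; Expr1 -> w Expr1 | ε; Factor1 -> v Factor1 | v Expr Factor1 | ε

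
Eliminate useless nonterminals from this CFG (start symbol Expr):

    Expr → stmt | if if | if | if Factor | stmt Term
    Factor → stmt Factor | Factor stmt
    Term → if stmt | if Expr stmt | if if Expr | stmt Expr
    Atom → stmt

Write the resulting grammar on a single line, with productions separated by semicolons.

Generating nonterminals: {Atom, Expr, Term}.
Reachable from Expr after that: {Expr, Term}.
Removed useless symbols: {Atom, Factor} and every production mentioning them.

Expr → stmt | if if | if | stmt Term; Term → if stmt | if Expr stmt | if if Expr | stmt Expr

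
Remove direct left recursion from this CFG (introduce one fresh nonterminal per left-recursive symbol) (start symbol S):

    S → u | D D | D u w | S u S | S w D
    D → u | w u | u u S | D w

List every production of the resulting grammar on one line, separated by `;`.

S → u S' | D D S' | D u w S'; D → u D' | w u D' | u u S D'; S' → u S S' | w D S' | ε; D' → w D' | ε

Directly left-recursive nonterminals: S, D.
For S: α = {u S, w D}, β = {u, D D, D u w}. Rewrite as S → β S' and S' → α S' | ε.
For D: α = {w}, β = {u, w u, u u S}. Rewrite as D → β D' and D' → α D' | ε.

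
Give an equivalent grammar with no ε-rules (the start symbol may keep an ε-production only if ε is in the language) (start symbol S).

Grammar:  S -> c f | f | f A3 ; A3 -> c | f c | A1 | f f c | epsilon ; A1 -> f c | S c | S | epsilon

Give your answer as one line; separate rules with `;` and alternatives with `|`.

S -> c f | f | f A3; A3 -> c | f c | A1 | f f c; A1 -> f c | S c | S

Nullable set = {A1, A3}.
ε ∉ L(G), so no ε-production is kept.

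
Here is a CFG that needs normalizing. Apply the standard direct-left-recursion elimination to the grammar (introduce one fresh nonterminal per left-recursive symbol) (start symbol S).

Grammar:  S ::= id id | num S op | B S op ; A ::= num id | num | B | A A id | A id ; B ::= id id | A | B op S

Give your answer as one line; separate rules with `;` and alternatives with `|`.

Directly left-recursive nonterminals: A, B.
For A: α = {A id, id}, β = {num id, num, B}. Rewrite as A → β A' and A' → α A' | ε.
For B: α = {op S}, β = {id id, A}. Rewrite as B → β B' and B' → α B' | ε.

S ::= id id | num S op | B S op; A ::= num id A' | num A' | B A'; B ::= id id B' | A B'; A' ::= A id A' | id A' | ε; B' ::= op S B' | ε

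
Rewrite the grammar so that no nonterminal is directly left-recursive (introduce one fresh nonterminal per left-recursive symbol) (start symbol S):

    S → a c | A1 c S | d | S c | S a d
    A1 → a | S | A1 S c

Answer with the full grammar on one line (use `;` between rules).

S → a c S' | A1 c S S' | d S'; A1 → a A1' | S A1'; S' → c S' | a d S' | ε; A1' → S c A1' | ε

S, A1 are directly left-recursive.
For S: α = {c, a d}, β = {a c, A1 c S, d}. Rewrite as S → β S' and S' → α S' | ε.
For A1: α = {S c}, β = {a, S}. Rewrite as A1 → β A1' and A1' → α A1' | ε.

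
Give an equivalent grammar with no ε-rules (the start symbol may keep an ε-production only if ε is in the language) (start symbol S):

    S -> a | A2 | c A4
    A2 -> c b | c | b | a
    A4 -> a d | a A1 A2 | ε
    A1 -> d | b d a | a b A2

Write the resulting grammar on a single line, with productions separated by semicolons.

Nullable nonterminals: {A4}.
ε ∉ L(G), so no ε-production is kept.
Expand every rule over subsets of its nullable positions: S → c A4 gives c A4 | c.

S -> a | A2 | c A4 | c; A2 -> c b | c | b | a; A4 -> a d | a A1 A2; A1 -> d | b d a | a b A2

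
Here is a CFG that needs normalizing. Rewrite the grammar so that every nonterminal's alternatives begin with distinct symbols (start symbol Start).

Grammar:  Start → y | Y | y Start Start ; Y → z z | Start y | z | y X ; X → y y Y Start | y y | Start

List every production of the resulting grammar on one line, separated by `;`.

Start has alternatives sharing prefix 'y': factor to Start → y Start1 with Start1 → ε | Start Start.
Y has alternatives sharing prefix 'z': factor to Y → z Y1 with Y1 → z | ε.
X has alternatives sharing prefix 'y y': factor to X → y y X1 with X1 → Y Start | ε.

Start → Y | y Start1; Y → Start y | y X | z Y1; X → Start | y y X1; Start1 → ε | Start Start; Y1 → z | ε; X1 → Y Start | ε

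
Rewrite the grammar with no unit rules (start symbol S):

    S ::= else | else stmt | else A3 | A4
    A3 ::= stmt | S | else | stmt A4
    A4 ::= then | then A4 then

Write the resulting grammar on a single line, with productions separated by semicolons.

Unit pairs: A3 ⇒* {A4, S}; S ⇒* {A4}.
For each unit pair (A, B), copy every non-unit production of B to A, then drop all unit productions.

S ::= then | then A4 then | else | else stmt | else A3; A3 ::= then | then A4 then | else | else stmt | else A3 | stmt | stmt A4; A4 ::= then | then A4 then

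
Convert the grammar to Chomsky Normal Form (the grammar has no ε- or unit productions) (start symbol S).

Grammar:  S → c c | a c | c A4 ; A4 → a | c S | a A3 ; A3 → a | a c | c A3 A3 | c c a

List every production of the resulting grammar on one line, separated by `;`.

Introduce a nonterminal for each terminal appearing in a rule of length ≥ 2: X1 → c, X2 → a.
Binarize each right-hand side of length ≥ 3 by chaining fresh nonterminals (Y1, Y2, …): affected rules were A3 → X1 A3 A3; A3 → X1 X1 X2.

S → X1 X1 | X2 X1 | X1 A4; A4 → a | X1 S | X2 A3; A3 → a | X2 X1 | X1 Y1 | X1 Y2; X1 → c; X2 → a; Y1 → A3 A3; Y2 → X1 X2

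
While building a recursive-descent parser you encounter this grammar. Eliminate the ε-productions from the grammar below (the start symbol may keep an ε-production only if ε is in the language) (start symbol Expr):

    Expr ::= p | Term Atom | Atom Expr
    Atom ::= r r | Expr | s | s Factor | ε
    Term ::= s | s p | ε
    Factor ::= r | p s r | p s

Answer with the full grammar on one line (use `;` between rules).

The nullable symbols are {Atom, Expr, Term}.
ε ∈ L(G) since Expr is nullable, so keep Expr → ε.
For each production, add variants omitting each subset of nullable occurrences: Expr → Term Atom gives Term Atom | Term | Atom.

Expr ::= p | Term Atom | Term | Atom | Atom Expr | ε; Atom ::= r r | Expr | s | s Factor; Term ::= s | s p; Factor ::= r | p s r | p s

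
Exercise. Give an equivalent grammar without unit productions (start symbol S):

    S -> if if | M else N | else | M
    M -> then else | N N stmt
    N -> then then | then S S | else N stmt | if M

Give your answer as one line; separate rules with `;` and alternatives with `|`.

S -> if if | M else N | else | then else | N N stmt; M -> then else | N N stmt; N -> then then | then S S | else N stmt | if M

Unit pairs: S ⇒* {M}.
For each unit pair (A, B), copy every non-unit production of B to A, then drop all unit productions.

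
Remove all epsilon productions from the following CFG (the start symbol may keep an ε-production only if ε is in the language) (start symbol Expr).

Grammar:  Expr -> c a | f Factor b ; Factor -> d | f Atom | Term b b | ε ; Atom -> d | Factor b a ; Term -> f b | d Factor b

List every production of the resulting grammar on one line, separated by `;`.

Nullable set = {Factor}.
ε ∉ L(G), so no ε-production is kept.
For each production, add variants omitting each subset of nullable occurrences: Expr → f Factor b gives f Factor b | f b. Atom → Factor b a gives Factor b a | b a. Term → d Factor b gives d Factor b | d b.

Expr -> c a | f Factor b | f b; Factor -> d | f Atom | Term b b; Atom -> d | Factor b a | b a; Term -> f b | d Factor b | d b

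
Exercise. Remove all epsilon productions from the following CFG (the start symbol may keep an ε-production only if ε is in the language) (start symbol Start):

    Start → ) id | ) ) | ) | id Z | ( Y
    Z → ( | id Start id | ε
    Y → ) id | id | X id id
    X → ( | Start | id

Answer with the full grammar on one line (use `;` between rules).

Start → ) id | ) ) | ) | id Z | id | ( Y; Z → ( | id Start id; Y → ) id | id | X id id; X → ( | Start | id

Nullable set = {Z}.
ε ∉ L(G), so no ε-production is kept.
Add the nullable-subset variants: Start → id Z gives id Z | id.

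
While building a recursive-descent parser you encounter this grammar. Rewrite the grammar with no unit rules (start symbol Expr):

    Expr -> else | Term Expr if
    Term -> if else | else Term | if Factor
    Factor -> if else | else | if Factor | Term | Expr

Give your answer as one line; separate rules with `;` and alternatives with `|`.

Unit pairs: Factor ⇒* {Expr, Term}.
Replace each nonterminal's rules with the union of the non-unit rules of every nonterminal it unit-derives.

Expr -> else | Term Expr if; Term -> if else | else Term | if Factor; Factor -> if else | else Term | if Factor | else | Term Expr if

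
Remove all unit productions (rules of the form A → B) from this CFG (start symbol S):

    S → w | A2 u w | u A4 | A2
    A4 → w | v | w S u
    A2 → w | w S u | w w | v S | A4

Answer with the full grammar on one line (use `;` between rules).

S → w | v | w S u | w w | v S | A2 u w | u A4; A4 → w | v | w S u; A2 → w | v | w S u | w w | v S

Unit pairs: A2 ⇒* {A4}; S ⇒* {A2, A4}.
Replace each nonterminal's rules with the union of the non-unit rules of every nonterminal it unit-derives.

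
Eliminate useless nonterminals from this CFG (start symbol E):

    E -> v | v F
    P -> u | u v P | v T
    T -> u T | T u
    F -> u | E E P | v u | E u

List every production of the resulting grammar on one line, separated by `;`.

Generating nonterminals: {E, F, P}.
Reachable from E after that: {E, F, P}.
Removed useless symbols: {T} and every production mentioning them.

E -> v | v F; P -> u | u v P; F -> u | E E P | v u | E u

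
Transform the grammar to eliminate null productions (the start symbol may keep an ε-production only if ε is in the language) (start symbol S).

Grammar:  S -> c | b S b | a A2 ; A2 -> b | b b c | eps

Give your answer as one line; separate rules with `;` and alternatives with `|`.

S -> c | b S b | a A2 | a; A2 -> b | b b c

The nullable symbols are {A2}.
ε ∉ L(G), so no ε-production is kept.
Expand every rule over subsets of its nullable positions: S → a A2 gives a A2 | a.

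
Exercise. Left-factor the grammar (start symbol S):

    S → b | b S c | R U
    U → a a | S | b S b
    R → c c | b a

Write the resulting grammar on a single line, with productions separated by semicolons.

S has alternatives sharing prefix 'b': factor to S → b S' with S' → ε | S c.

S → R U | b S'; U → a a | S | b S b; R → c c | b a; S' → ε | S c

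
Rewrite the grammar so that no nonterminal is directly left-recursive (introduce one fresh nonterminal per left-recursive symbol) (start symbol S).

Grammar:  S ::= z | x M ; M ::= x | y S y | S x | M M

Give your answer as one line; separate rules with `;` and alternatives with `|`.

Left recursion appears on M.
For M: α = {M}, β = {x, y S y, S x}. Rewrite as M → β M' and M' → α M' | ε.

S ::= z | x M; M ::= x M' | y S y M' | S x M'; M' ::= M M' | ε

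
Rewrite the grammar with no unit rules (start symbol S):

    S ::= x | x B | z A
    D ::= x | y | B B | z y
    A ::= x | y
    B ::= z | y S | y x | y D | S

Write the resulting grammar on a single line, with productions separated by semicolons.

S ::= x | x B | z A; D ::= x | y | B B | z y; A ::= x | y; B ::= z | y S | y x | y D | x | x B | z A

Unit pairs: B ⇒* {S}.
Replace each nonterminal's rules with the union of the non-unit rules of every nonterminal it unit-derives.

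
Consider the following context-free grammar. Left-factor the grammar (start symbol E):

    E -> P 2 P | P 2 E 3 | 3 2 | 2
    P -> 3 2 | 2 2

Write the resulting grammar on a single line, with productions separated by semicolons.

E has alternatives sharing prefix 'P 2': factor to E → P 2 E' with E' → P | E 3.

E -> 3 2 | 2 | P 2 E'; P -> 3 2 | 2 2; E' -> P | E 3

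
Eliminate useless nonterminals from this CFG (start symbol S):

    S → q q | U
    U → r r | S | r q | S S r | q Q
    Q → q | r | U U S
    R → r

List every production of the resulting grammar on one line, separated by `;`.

S → q q | U; U → r r | S | r q | S S r | q Q; Q → q | r | U U S

Generating nonterminals: {Q, R, S, U}.
Reachable from S after that: {Q, S, U}.
Removed useless symbols: {R} and every production mentioning them.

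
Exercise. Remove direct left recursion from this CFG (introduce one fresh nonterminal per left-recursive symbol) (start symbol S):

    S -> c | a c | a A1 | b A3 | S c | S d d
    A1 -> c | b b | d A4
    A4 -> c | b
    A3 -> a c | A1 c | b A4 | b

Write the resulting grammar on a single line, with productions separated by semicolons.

S -> c S' | a c S' | a A1 S' | b A3 S'; A1 -> c | b b | d A4; A4 -> c | b; A3 -> a c | A1 c | b A4 | b; S' -> c S' | d d S' | ε

Left recursion appears on S.
For S: α = {c, d d}, β = {c, a c, a A1, b A3}. Rewrite as S → β S' and S' → α S' | ε.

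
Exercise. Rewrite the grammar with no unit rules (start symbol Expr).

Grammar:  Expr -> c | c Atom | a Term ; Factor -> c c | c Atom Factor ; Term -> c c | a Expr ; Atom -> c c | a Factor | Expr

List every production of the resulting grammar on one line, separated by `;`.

Expr -> c | c Atom | a Term; Factor -> c c | c Atom Factor; Term -> c c | a Expr; Atom -> c c | a Factor | c | c Atom | a Term

Unit pairs: Atom ⇒* {Expr}.
Replace each nonterminal's rules with the union of the non-unit rules of every nonterminal it unit-derives.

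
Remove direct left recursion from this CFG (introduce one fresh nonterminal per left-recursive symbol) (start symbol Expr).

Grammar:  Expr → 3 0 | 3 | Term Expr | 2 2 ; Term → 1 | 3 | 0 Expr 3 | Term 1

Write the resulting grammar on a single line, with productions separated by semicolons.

Expr → 3 0 | 3 | Term Expr | 2 2; Term → 1 Term1 | 3 Term1 | 0 Expr 3 Term1; Term1 → 1 Term1 | eps

Directly left-recursive nonterminal: Term.
For Term: α = {1}, β = {1, 3, 0 Expr 3}. Rewrite as Term → β Term1 and Term1 → α Term1 | ε.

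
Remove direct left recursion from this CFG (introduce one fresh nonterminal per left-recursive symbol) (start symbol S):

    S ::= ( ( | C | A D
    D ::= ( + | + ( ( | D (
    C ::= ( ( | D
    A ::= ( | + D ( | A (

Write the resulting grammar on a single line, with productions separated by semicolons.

S ::= ( ( | C | A D; D ::= ( + D' | + ( ( D'; C ::= ( ( | D; A ::= ( A' | + D ( A'; D' ::= ( D' | epsilon; A' ::= ( A' | epsilon

Directly left-recursive nonterminals: D, A.
For D: α = {(}, β = {( +, + ( (}. Rewrite as D → β D' and D' → α D' | ε.
For A: α = {(}, β = {(, + D (}. Rewrite as A → β A' and A' → α A' | ε.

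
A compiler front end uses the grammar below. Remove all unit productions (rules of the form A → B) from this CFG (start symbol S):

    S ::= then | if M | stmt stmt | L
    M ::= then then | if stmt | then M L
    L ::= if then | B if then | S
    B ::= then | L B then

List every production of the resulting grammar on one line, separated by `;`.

Unit pairs: L ⇒* {S}; S ⇒* {L}.
Replace each nonterminal's rules with the union of the non-unit rules of every nonterminal it unit-derives.

S ::= if then | B if then | then | if M | stmt stmt; M ::= then then | if stmt | then M L; L ::= if then | B if then | then | if M | stmt stmt; B ::= then | L B then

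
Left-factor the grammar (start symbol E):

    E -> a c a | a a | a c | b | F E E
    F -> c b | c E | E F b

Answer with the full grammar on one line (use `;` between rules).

E has alternatives sharing prefix 'a': factor to E → a E' with E' → c a | a | c.
F has alternatives sharing prefix 'c': factor to F → c F' with F' → b | E.
E' has alternatives sharing prefix 'c': factor to E' → c E'' with E'' → a | ε.

E -> b | F E E | a E'; F -> E F b | c F'; E' -> a | c E''; F' -> b | E; E'' -> a | ε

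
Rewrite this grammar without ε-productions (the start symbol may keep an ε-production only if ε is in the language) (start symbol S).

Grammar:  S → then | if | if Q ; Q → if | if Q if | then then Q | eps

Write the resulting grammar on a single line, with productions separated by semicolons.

Nullable nonterminals: {Q}.
ε ∉ L(G), so no ε-production is kept.
For each production, add variants omitting each subset of nullable occurrences: Q → if Q if gives if Q if | if if. Q → then then Q gives then then Q | then then.

S → then | if | if Q; Q → if | if Q if | if if | then then Q | then then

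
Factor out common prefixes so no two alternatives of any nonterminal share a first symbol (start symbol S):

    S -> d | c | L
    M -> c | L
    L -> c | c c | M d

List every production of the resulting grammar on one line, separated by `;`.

L has alternatives sharing prefix 'c': factor to L → c L' with L' → ε | c.

S -> d | c | L; M -> c | L; L -> M d | c L'; L' -> ε | c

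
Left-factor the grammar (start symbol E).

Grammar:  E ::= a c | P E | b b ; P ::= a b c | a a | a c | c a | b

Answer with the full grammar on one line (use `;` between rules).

E ::= a c | P E | b b; P ::= c a | b | a P'; P' ::= b c | a | c

P has alternatives sharing prefix 'a': factor to P → a P' with P' → b c | a | c.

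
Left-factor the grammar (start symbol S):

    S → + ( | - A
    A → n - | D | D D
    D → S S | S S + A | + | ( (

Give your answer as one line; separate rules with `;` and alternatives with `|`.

A has alternatives sharing prefix 'D': factor to A → D A' with A' → ε | D.
D has alternatives sharing prefix 'S S': factor to D → S S D' with D' → ε | + A.

S → + ( | - A; A → n - | D A'; D → + | ( ( | S S D'; A' → epsilon | D; D' → epsilon | + A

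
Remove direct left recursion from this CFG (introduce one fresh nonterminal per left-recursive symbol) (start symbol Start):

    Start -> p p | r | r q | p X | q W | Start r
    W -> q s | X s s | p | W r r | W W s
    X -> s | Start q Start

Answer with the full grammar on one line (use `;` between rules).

Start -> p p Start1 | r Start1 | r q Start1 | p X Start1 | q W Start1; W -> q s W1 | X s s W1 | p W1; X -> s | Start q Start; Start1 -> r Start1 | epsilon; W1 -> r r W1 | W s W1 | epsilon

Directly left-recursive nonterminals: Start, W.
For Start: α = {r}, β = {p p, r, r q, p X, q W}. Rewrite as Start → β Start1 and Start1 → α Start1 | ε.
For W: α = {r r, W s}, β = {q s, X s s, p}. Rewrite as W → β W1 and W1 → α W1 | ε.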